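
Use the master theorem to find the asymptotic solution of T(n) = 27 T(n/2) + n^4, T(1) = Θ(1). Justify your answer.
T(n) = Θ(n^(log_2 27))

Master theorem: compare f(n) = n^4 to n^(log_2 27) where log_2 27 ≈ 4.755. Since 4 < log_2 27, we have f(n) = O(n^(log_2 27 − ε)) for some ε > 0 — Case 1. Hence T(n) = Θ(n^(log_2 27)).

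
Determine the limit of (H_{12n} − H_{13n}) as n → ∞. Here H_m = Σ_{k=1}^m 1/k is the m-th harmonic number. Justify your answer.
lim = ln(12/13)

Euler-Maclaurin gives H_m = ln m + γ + 1/(2m) + O(1/m^2). The γ and O(1/m) terms cancel in the difference:
  H_{12n} − H_{13n} = ln(12n) − ln(13n) + O(1/n) = ln(12/13) + O(1/n).
Hence the limit is ln(12/13).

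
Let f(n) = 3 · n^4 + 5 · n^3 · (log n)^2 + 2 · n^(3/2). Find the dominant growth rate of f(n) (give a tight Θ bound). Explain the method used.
f(n) ∈ Θ(n^4)

Compare the terms by growth order. For large n, n^a · (log n)^b dominates n^a' · (log n)^b' iff a > a', or (a = a' and b > b'). Ranking the 3 terms shows the dominant one is 3 · n^4. Hence f(n) ∈ Θ(n^4).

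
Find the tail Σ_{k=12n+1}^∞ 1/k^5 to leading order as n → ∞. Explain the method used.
Σ_{k>12n} 1/k^5 ~ 1/(4 · (12n)^4)

Compare to the integral: ∫_{12n}^∞ x^(−5) dx = [−x^(−4)/4]_{12n}^∞ = 1/((5−1)·(12n)^4). Euler-Maclaurin then gives
  Σ_{k>12n} 1/k^5 = ∫_{12n}^∞ dx/x^5 − 1/(2·(12n)^5) + O(1/(12n)^6).
(Equivalently this is ζ(5) − Σ_{k≤12n} 1/k^5.)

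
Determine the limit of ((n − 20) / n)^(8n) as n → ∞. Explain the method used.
lim = e^(−160)

Rewrite as (1 − 20/n)^(8n). By the standard limit (1 + x/n)^n → e^x, we have (1 − 20/n)^n → e^(−20), and raising to the 8th power gives e^(−160).
More precisely, ln[(1 − 20/n)^(8n)] = 8n · ln(1 − 20/n) = 8n · (-20/n + O(1/n^2)) = -160 + O(1/n) → -160.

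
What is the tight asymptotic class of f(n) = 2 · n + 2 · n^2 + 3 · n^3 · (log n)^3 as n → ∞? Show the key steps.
f(n) ∈ Θ(n^3 · (log n)^3)

Compare the terms by growth order. For large n, n^a · (log n)^b dominates n^a' · (log n)^b' iff a > a', or (a = a' and b > b'). Ranking the 3 terms shows the dominant one is 3 · n^3 · (log n)^3. Hence f(n) ∈ Θ(n^3 · (log n)^3).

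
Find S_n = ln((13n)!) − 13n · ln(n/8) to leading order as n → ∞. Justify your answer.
S_n ~ 13n · (ln 104 − 1) + O(ln n)

Stirling: ln((13n)!) = 13n ln(13n) − 13n + O(ln n).
  S_n = 13n ln(13n) − 13n − 13n ln(n/8) + O(ln n)
      = 13n ln(13n) − 13n ln n + 13n ln 8 − 13n + O(ln n)
      = 13n ln 13 + 13n ln 8 − 13n + O(ln n)
      = 13n (ln 104 − 1) + O(ln n).
Numerically ln(104) − 1 ≈ 3.6444.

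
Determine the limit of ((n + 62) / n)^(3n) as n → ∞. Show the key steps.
lim = e^186

Rewrite as (1 + 62/n)^(3n). By the standard limit (1 + x/n)^n → e^x, we have (1 + 62/n)^n → e^62, and raising to the 3rd power gives e^186.
More precisely, ln[(1 + 62/n)^(3n)] = 3n · ln(1 + 62/n) = 3n · (62/n + O(1/n^2)) = 186 + O(1/n) → 186.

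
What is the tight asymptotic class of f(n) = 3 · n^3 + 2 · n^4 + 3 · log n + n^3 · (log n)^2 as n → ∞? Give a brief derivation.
f(n) ∈ Θ(n^4)

Compare the terms by growth order. For large n, n^a · (log n)^b dominates n^a' · (log n)^b' iff a > a', or (a = a' and b > b'). Ranking the 4 terms shows the dominant one is 2 · n^4. Hence f(n) ∈ Θ(n^4).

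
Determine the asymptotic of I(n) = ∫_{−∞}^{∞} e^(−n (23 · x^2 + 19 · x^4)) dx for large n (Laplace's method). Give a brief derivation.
I(n) ~ sqrt(π/(23n))

φ(x) = 23 · x^2 + 19 · x^4 has its unique global minimum at x* = 0 (since φ'(x) = 46x + 76x^3 = 0 only at x = 0 for real x with both coefficients positive, and φ → ∞ as |x| → ∞). At x* = 0, φ(0) = 0 and φ''(0) = 46. Laplace's method then gives
  I(n) ~ sqrt(2π / (n · φ''(0))) · e^(−n φ(0)) = sqrt(2π / (46n)) = sqrt(π/(23n)).
The 19 · x^4 term contributes only at subleading order (an O(1/n) relative correction).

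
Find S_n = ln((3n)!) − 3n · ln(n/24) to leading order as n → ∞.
S_n ~ 3n · (ln 72 − 1) + O(ln n)

Stirling: ln((3n)!) = 3n ln(3n) − 3n + O(ln n).
  S_n = 3n ln(3n) − 3n − 3n ln(n/24) + O(ln n)
      = 3n ln(3n) − 3n ln n + 3n ln 24 − 3n + O(ln n)
      = 3n ln 3 + 3n ln 24 − 3n + O(ln n)
      = 3n (ln 72 − 1) + O(ln n).
Numerically ln(72) − 1 ≈ 3.2767.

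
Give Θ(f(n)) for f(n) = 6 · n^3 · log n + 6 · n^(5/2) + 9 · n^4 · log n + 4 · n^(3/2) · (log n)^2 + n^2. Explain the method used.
f(n) ∈ Θ(n^4 · log n)

Compare the terms by growth order. For large n, n^a · (log n)^b dominates n^a' · (log n)^b' iff a > a', or (a = a' and b > b'). Ranking the 5 terms shows the dominant one is 9 · n^4 · log n. Hence f(n) ∈ Θ(n^4 · log n).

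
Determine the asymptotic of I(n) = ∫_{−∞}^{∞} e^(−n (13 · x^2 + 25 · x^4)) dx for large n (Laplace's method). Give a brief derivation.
I(n) ~ sqrt(π/(13n))

φ(x) = 13 · x^2 + 25 · x^4 has its unique global minimum at x* = 0 (since φ'(x) = 26x + 100x^3 = 0 only at x = 0 for real x with both coefficients positive, and φ → ∞ as |x| → ∞). At x* = 0, φ(0) = 0 and φ''(0) = 26. Laplace's method then gives
  I(n) ~ sqrt(2π / (n · φ''(0))) · e^(−n φ(0)) = sqrt(2π / (26n)) = sqrt(π/(13n)).
The 25 · x^4 term contributes only at subleading order (an O(1/n) relative correction).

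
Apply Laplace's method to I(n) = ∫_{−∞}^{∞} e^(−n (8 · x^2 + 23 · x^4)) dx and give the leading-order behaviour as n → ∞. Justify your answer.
I(n) ~ sqrt(π/(8n))

φ(x) = 8 · x^2 + 23 · x^4 has its unique global minimum at x* = 0 (since φ'(x) = 16x + 92x^3 = 0 only at x = 0 for real x with both coefficients positive, and φ → ∞ as |x| → ∞). At x* = 0, φ(0) = 0 and φ''(0) = 16. Laplace's method then gives
  I(n) ~ sqrt(2π / (n · φ''(0))) · e^(−n φ(0)) = sqrt(2π / (16n)) = sqrt(π/(8n)).
The 23 · x^4 term contributes only at subleading order (an O(1/n) relative correction).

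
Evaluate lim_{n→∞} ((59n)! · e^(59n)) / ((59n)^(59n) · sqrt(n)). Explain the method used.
lim = sqrt(2π·59)

Stirling: (59n)! ~ sqrt(2π·59n) · (59n/e)^(59n). Hence
  (59n)! · e^(59n) / (59n)^(59n) ~ sqrt(2π·59n).
Dividing by sqrt(n): sqrt(2π·59n) / sqrt(n) = sqrt(2π·59) · n^((1−1)/2), so the limit is sqrt(2π·59).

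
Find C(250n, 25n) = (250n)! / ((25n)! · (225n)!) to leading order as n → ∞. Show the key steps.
C(250n, 25n) ~ (10000000000/387420489)^(25n) · sqrt(5/(9π·25n))

Write N = 25n. Apply Stirling to each factorial:
  (10N)! ~ sqrt(2π·10N) · (10N/e)^(10N),
  N! ~ sqrt(2π N) · (N/e)^N,
  (9N)! ~ sqrt(2π·9N) · (9N/e)^(9N).
The exponential factors combine to (10N)^(10N) / (N^N · (9N)^(9N)) = 10^(10N)/9^(9N) = (10^10/9^9)^N = (10000000000/387420489)^N.
The square-root prefactors combine to sqrt(2π·10N) / (sqrt(2π N)·sqrt(2π·9N)) = sqrt(10 / (2π·9·N)) = sqrt(5/(9π·25n)).
Substituting N = 25n: C(250n, 25n) ~ (10000000000/387420489)^(25n) · sqrt(5/(9π·25n)).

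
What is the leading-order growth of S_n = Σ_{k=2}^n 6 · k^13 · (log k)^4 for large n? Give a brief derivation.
S_n ~ 3 · n^14 · (log n)^4 / 7

By integral comparison, S_n = ∫_1^n 6 · x^13 · (log x)^4 dx + O(n^13 · (log n)^4). For the integral, the leading term of ∫_1^n x^13 (log x)^4 dx is n^14/14 · (log n)^4 (by repeated integration by parts; each step lowers the log-exponent and produces a relatively O(1/log n) correction). Hence S_n ~ 3 · n^14 · (log n)^4 / 7.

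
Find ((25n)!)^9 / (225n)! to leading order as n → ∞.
((25n)!)^9/(225n)! ~ ((2π·25n)^(8/2) / 3) · 9^(−9·25n)  →  0

Write N = 25n. Stirling: N! ~ sqrt(2π N)(N/e)^N and (9N)! ~ sqrt(2π·9N)·(9N/e)^(9N).
  (N!)^9/(9N)! ~ (2π N)^(9/2) (N/e)^(9N) / [sqrt(2π·9N) (9N/e)^(9N)]
     = (2π N)^(9/2) / sqrt(2π·9N) · (N/(9N))^(9N)
     = (2π N)^((9−1)/2) / 3 · 9^(−9N).
Since 9^9 > 1, the factor 9^(−9N) decays exponentially, so the ratio → 0. Substituting N = 25n gives the stated form.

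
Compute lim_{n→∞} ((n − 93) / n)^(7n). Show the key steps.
lim = e^(−651)

Rewrite as (1 − 93/n)^(7n). By the standard limit (1 + x/n)^n → e^x, we have (1 − 93/n)^n → e^(−93), and raising to the 7th power gives e^(−651).
More precisely, ln[(1 − 93/n)^(7n)] = 7n · ln(1 − 93/n) = 7n · (-93/n + O(1/n^2)) = -651 + O(1/n) → -651.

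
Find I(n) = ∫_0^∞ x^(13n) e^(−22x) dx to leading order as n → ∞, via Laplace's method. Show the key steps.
I(n) ~ (sqrt(2π·13n) / 22) · (13n/(22e))^(13n)

Write the integrand as exp(13n ln x − 22x) and set f(x) = 13n ln x − 22x. Then f'(x) = 13n/x − 22 = 0 at x* = 13n/22, and f''(x*) = −13n/x*^2 = −22^2/(13n). Laplace's method (interior maximum) gives
  I(n) ~ e^(f(x*)) · sqrt(2π / |f''(x*)|)
        = exp(13n ln(13n/22) − 13n) · sqrt(2π · 13n / 22^2)
        = (13n/22)^(13n) e^(−13n) · sqrt(2π·13n) / 22
        = (sqrt(2π·13n) / 22) · (13n/(22e))^(13n).
This matches Γ(13n+1)/22^(13n+1) with Stirling applied to Γ.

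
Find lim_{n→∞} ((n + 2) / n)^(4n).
lim = e^8

Rewrite as (1 + 2/n)^(4n). By the standard limit (1 + x/n)^n → e^x, we have (1 + 2/n)^n → e^2, and raising to the 4th power gives e^8.
More precisely, ln[(1 + 2/n)^(4n)] = 4n · ln(1 + 2/n) = 4n · (2/n + O(1/n^2)) = 8 + O(1/n) → 8.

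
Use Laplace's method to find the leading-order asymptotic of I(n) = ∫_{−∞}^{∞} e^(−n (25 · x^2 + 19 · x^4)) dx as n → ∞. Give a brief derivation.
I(n) ~ sqrt(π/(25n))

φ(x) = 25 · x^2 + 19 · x^4 has its unique global minimum at x* = 0 (since φ'(x) = 50x + 76x^3 = 0 only at x = 0 for real x with both coefficients positive, and φ → ∞ as |x| → ∞). At x* = 0, φ(0) = 0 and φ''(0) = 50. Laplace's method then gives
  I(n) ~ sqrt(2π / (n · φ''(0))) · e^(−n φ(0)) = sqrt(2π / (50n)) = sqrt(π/(25n)).
The 19 · x^4 term contributes only at subleading order (an O(1/n) relative correction).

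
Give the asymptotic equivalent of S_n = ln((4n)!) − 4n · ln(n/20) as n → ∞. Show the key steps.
S_n ~ 4n · (ln 80 − 1) + O(ln n)

Stirling: ln((4n)!) = 4n ln(4n) − 4n + O(ln n).
  S_n = 4n ln(4n) − 4n − 4n ln(n/20) + O(ln n)
      = 4n ln(4n) − 4n ln n + 4n ln 20 − 4n + O(ln n)
      = 4n ln 4 + 4n ln 20 − 4n + O(ln n)
      = 4n (ln 80 − 1) + O(ln n).
Numerically ln(80) − 1 ≈ 3.3820.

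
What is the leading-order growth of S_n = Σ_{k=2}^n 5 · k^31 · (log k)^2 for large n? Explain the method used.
S_n ~ 5 · n^32 · (log n)^2 / 32

By integral comparison, S_n = ∫_1^n 5 · x^31 · (log x)^2 dx + O(n^31 · (log n)^2). For the integral, the leading term of ∫_1^n x^31 (log x)^2 dx is n^32/32 · (log n)^2 (by repeated integration by parts; each step lowers the log-exponent and produces a relatively O(1/log n) correction). Hence S_n ~ 5 · n^32 · (log n)^2 / 32.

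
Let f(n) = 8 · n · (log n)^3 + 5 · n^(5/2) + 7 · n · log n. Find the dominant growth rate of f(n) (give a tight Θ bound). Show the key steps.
f(n) ∈ Θ(n^(5/2))

Compare the terms by growth order. For large n, n^a · (log n)^b dominates n^a' · (log n)^b' iff a > a', or (a = a' and b > b'). Ranking the 3 terms shows the dominant one is 5 · n^(5/2). Hence f(n) ∈ Θ(n^(5/2)).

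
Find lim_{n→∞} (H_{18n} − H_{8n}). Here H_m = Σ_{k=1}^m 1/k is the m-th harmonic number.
lim = ln(18/8) = ln(9/4)

Euler-Maclaurin gives H_m = ln m + γ + 1/(2m) + O(1/m^2). The γ and O(1/m) terms cancel in the difference:
  H_{18n} − H_{8n} = ln(18n) − ln(8n) + O(1/n) = ln(18/8) + O(1/n).
Hence the limit is ln(18/8) = ln(9/4).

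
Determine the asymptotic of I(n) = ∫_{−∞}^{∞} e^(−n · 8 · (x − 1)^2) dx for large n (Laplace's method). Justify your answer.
I(n) = sqrt(π/(8n))

Here φ(x) = 8 · (x − 1)^2 has its unique minimum at x* = 1 with φ(x*) = 0 and φ''(x*) = 16. Laplace's method gives
  I(n) ~ e^(−n φ(x*)) · sqrt(2π / (n · φ''(x*))) = sqrt(2π / (16n)) = sqrt(π/(8n)).
This is exact: substituting u = (x − 1)·sqrt(8n) gives I(n) = (1/sqrt(8n)) ∫_{−∞}^{∞} e^(−u^2) du = sqrt(π/(8n)).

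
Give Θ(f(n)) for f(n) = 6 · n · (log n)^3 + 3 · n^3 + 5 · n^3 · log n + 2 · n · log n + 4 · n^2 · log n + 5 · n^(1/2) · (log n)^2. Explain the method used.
f(n) ∈ Θ(n^3 · log n)

Compare the terms by growth order. For large n, n^a · (log n)^b dominates n^a' · (log n)^b' iff a > a', or (a = a' and b > b'). Ranking the 6 terms shows the dominant one is 5 · n^3 · log n. Hence f(n) ∈ Θ(n^3 · log n).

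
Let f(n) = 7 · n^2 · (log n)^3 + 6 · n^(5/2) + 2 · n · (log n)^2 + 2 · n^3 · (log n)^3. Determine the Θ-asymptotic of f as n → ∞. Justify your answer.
f(n) ∈ Θ(n^3 · (log n)^3)

Compare the terms by growth order. For large n, n^a · (log n)^b dominates n^a' · (log n)^b' iff a > a', or (a = a' and b > b'). Ranking the 4 terms shows the dominant one is 2 · n^3 · (log n)^3. Hence f(n) ∈ Θ(n^3 · (log n)^3).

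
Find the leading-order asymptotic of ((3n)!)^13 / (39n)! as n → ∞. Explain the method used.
((3n)!)^13/(39n)! ~ ((2π·3n)^(12/2) / sqrt(13)) · 13^(−13·3n)  →  0

Write N = 3n. Stirling: N! ~ sqrt(2π N)(N/e)^N and (13N)! ~ sqrt(2π·13N)·(13N/e)^(13N).
  (N!)^13/(13N)! ~ (2π N)^(13/2) (N/e)^(13N) / [sqrt(2π·13N) (13N/e)^(13N)]
     = (2π N)^(13/2) / sqrt(2π·13N) · (N/(13N))^(13N)
     = (2π N)^((13−1)/2) / sqrt(13) · 13^(−13N).
Since 13^13 > 1, the factor 13^(−13N) decays exponentially, so the ratio → 0. Substituting N = 3n gives the stated form.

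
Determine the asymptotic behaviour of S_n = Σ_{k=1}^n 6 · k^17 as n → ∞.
S_n ~ n^18 / 3

By integral comparison (Euler-Maclaurin), Σ_{k=1}^n 6 · k^17 = 6 · ∫_0^n x^17 dx + O(n^17) = 6 · n^18/18 = n^18 / 3 + O(n^17). (Equivalently, Faulhaber's formula gives the same leading term.)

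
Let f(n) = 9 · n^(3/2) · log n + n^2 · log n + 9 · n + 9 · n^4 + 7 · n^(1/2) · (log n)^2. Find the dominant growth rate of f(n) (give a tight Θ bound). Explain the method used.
f(n) ∈ Θ(n^4)

Compare the terms by growth order. For large n, n^a · (log n)^b dominates n^a' · (log n)^b' iff a > a', or (a = a' and b > b'). Ranking the 5 terms shows the dominant one is 9 · n^4. Hence f(n) ∈ Θ(n^4).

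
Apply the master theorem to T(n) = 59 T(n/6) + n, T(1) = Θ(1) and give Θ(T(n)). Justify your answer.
T(n) = Θ(n^(log_6 59))

Master theorem: compare f(n) = n to n^(log_6 59) where log_6 59 ≈ 2.276. Since 1 < log_6 59, we have f(n) = O(n^(log_6 59 − ε)) for some ε > 0 — Case 1. Hence T(n) = Θ(n^(log_6 59)).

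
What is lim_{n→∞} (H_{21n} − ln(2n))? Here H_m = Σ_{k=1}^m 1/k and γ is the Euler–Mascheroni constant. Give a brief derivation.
lim = ln(21/2) + γ

By Euler-Maclaurin, H_m = ln m + γ + O(1/m). So
  H_{21n} − ln(2n) = ln(21n) + γ − ln(2n) + O(1/n)
                       = ln(21/2) + γ + O(1/n).
Hence the limit is ln(21/2) + γ.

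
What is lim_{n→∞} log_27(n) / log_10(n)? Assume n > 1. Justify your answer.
lim = ln(10) / ln(27) = log_27(10)

Change of base: log_27(n) = ln n / ln 27 and log_10(n) = ln n / ln 10. The ratio is (ln n / ln 27) · (ln 10 / ln n) = ln 10 / ln 27, a constant independent of n. So the limit is ln 10 / ln 27 = log_27(10).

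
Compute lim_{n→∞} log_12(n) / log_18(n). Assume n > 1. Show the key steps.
lim = ln(18) / ln(12) = log_12(18)

Change of base: log_12(n) = ln n / ln 12 and log_18(n) = ln n / ln 18. The ratio is (ln n / ln 12) · (ln 18 / ln n) = ln 18 / ln 12, a constant independent of n. So the limit is ln 18 / ln 12 = log_12(18).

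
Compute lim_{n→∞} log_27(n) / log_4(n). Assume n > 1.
lim = ln(4) / ln(27) = log_27(4)

Change of base: log_27(n) = ln n / ln 27 and log_4(n) = ln n / ln 4. The ratio is (ln n / ln 27) · (ln 4 / ln n) = ln 4 / ln 27, a constant independent of n. So the limit is ln 4 / ln 27 = log_27(4).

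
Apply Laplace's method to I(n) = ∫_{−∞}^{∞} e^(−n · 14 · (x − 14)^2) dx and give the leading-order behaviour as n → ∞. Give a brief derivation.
I(n) = sqrt(π/(14n))

Here φ(x) = 14 · (x − 14)^2 has its unique minimum at x* = 14 with φ(x*) = 0 and φ''(x*) = 28. Laplace's method gives
  I(n) ~ e^(−n φ(x*)) · sqrt(2π / (n · φ''(x*))) = sqrt(2π / (28n)) = sqrt(π/(14n)).
This is exact: substituting u = (x − 14)·sqrt(14n) gives I(n) = (1/sqrt(14n)) ∫_{−∞}^{∞} e^(−u^2) du = sqrt(π/(14n)).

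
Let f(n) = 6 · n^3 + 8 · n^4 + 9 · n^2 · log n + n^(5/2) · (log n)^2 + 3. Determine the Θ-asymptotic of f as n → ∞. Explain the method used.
f(n) ∈ Θ(n^4)

Compare the terms by growth order. For large n, n^a · (log n)^b dominates n^a' · (log n)^b' iff a > a', or (a = a' and b > b'). Ranking the 5 terms shows the dominant one is 8 · n^4. Hence f(n) ∈ Θ(n^4).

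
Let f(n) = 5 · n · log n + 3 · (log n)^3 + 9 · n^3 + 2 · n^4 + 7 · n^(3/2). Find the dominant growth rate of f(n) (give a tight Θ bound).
f(n) ∈ Θ(n^4)

Compare the terms by growth order. For large n, n^a · (log n)^b dominates n^a' · (log n)^b' iff a > a', or (a = a' and b > b'). Ranking the 5 terms shows the dominant one is 2 · n^4. Hence f(n) ∈ Θ(n^4).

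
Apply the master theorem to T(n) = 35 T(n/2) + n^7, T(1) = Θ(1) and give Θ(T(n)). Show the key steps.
T(n) = Θ(n^7)

log_2 35 ≈ 5.129. f(n) = n^7 dominates n^(log_2 35) since 7 > 5.129, and the regularity condition a·f(n/b) = 35·(n/2)^7 = (35/128)·n^7 ≤ c·f(n) holds with c = 35/128 ≈ 0.273 < 1. So this is Case 3: T(n) = Θ(f(n)) = Θ(n^7).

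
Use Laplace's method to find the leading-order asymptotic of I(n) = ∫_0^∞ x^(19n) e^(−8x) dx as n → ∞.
I(n) ~ (sqrt(2π·19n) / 8) · (19n/(8e))^(19n)

Write the integrand as exp(19n ln x − 8x) and set f(x) = 19n ln x − 8x. Then f'(x) = 19n/x − 8 = 0 at x* = 19n/8, and f''(x*) = −19n/x*^2 = −8^2/(19n). Laplace's method (interior maximum) gives
  I(n) ~ e^(f(x*)) · sqrt(2π / |f''(x*)|)
        = exp(19n ln(19n/8) − 19n) · sqrt(2π · 19n / 8^2)
        = (19n/8)^(19n) e^(−19n) · sqrt(2π·19n) / 8
        = (sqrt(2π·19n) / 8) · (19n/(8e))^(19n).
This matches Γ(19n+1)/8^(19n+1) with Stirling applied to Γ.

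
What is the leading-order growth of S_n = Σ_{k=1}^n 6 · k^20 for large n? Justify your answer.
S_n ~ 2 · n^21 / 7

By integral comparison (Euler-Maclaurin), Σ_{k=1}^n 6 · k^20 = 6 · ∫_0^n x^20 dx + O(n^20) = 6 · n^21/21 = 2 · n^21 / 7 + O(n^20). (Equivalently, Faulhaber's formula gives the same leading term.)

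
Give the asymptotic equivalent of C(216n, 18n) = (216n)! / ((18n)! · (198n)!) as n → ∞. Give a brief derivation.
C(216n, 18n) ~ (8916100448256/285311670611)^(18n) · sqrt(6/(11π·18n))

Write N = 18n. Apply Stirling to each factorial:
  (12N)! ~ sqrt(2π·12N) · (12N/e)^(12N),
  N! ~ sqrt(2π N) · (N/e)^N,
  (11N)! ~ sqrt(2π·11N) · (11N/e)^(11N).
The exponential factors combine to (12N)^(12N) / (N^N · (11N)^(11N)) = 12^(12N)/11^(11N) = (12^12/11^11)^N = (8916100448256/285311670611)^N.
The square-root prefactors combine to sqrt(2π·12N) / (sqrt(2π N)·sqrt(2π·11N)) = sqrt(12 / (2π·11·N)) = sqrt(6/(11π·18n)).
Substituting N = 18n: C(216n, 18n) ~ (8916100448256/285311670611)^(18n) · sqrt(6/(11π·18n)).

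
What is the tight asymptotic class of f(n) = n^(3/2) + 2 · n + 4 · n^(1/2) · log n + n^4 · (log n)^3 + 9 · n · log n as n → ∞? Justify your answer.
f(n) ∈ Θ(n^4 · (log n)^3)

Compare the terms by growth order. For large n, n^a · (log n)^b dominates n^a' · (log n)^b' iff a > a', or (a = a' and b > b'). Ranking the 5 terms shows the dominant one is n^4 · (log n)^3. Hence f(n) ∈ Θ(n^4 · (log n)^3).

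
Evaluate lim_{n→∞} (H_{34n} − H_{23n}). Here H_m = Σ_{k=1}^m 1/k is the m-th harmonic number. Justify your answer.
lim = ln(34/23)

Euler-Maclaurin gives H_m = ln m + γ + 1/(2m) + O(1/m^2). The γ and O(1/m) terms cancel in the difference:
  H_{34n} − H_{23n} = ln(34n) − ln(23n) + O(1/n) = ln(34/23) + O(1/n).
Hence the limit is ln(34/23).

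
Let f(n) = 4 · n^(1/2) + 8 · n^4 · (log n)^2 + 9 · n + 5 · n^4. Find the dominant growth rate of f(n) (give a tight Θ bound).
f(n) ∈ Θ(n^4 · (log n)^2)

Compare the terms by growth order. For large n, n^a · (log n)^b dominates n^a' · (log n)^b' iff a > a', or (a = a' and b > b'). Ranking the 4 terms shows the dominant one is 8 · n^4 · (log n)^2. Hence f(n) ∈ Θ(n^4 · (log n)^2).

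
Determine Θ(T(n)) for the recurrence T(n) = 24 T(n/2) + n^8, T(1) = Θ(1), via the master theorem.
T(n) = Θ(n^8)

log_2 24 ≈ 4.585. f(n) = n^8 dominates n^(log_2 24) since 8 > 4.585, and the regularity condition a·f(n/b) = 24·(n/2)^8 = (24/256)·n^8 ≤ c·f(n) holds with c = 24/256 ≈ 0.0938 < 1. So this is Case 3: T(n) = Θ(f(n)) = Θ(n^8).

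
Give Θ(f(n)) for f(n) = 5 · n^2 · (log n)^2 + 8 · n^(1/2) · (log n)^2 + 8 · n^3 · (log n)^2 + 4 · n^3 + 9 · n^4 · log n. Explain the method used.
f(n) ∈ Θ(n^4 · log n)

Compare the terms by growth order. For large n, n^a · (log n)^b dominates n^a' · (log n)^b' iff a > a', or (a = a' and b > b'). Ranking the 5 terms shows the dominant one is 9 · n^4 · log n. Hence f(n) ∈ Θ(n^4 · log n).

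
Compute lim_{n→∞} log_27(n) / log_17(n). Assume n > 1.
lim = ln(17) / ln(27) = log_27(17)

Change of base: log_27(n) = ln n / ln 27 and log_17(n) = ln n / ln 17. The ratio is (ln n / ln 27) · (ln 17 / ln n) = ln 17 / ln 27, a constant independent of n. So the limit is ln 17 / ln 27 = log_27(17).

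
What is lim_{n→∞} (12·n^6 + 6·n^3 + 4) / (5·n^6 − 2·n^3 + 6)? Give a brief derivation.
lim = 12/5

For large n the leading n^6 terms dominate both numerator and denominator. Dividing top and bottom by n^6, every other term tends to 0, leaving 12/5.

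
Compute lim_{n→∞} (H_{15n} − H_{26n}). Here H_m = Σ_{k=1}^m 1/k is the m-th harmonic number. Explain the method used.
lim = ln(15/26)

Euler-Maclaurin gives H_m = ln m + γ + 1/(2m) + O(1/m^2). The γ and O(1/m) terms cancel in the difference:
  H_{15n} − H_{26n} = ln(15n) − ln(26n) + O(1/n) = ln(15/26) + O(1/n).
Hence the limit is ln(15/26).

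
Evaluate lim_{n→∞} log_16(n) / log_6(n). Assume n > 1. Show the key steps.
lim = ln(6) / ln(16) = log_16(6)

Change of base: log_16(n) = ln n / ln 16 and log_6(n) = ln n / ln 6. The ratio is (ln n / ln 16) · (ln 6 / ln n) = ln 6 / ln 16, a constant independent of n. So the limit is ln 6 / ln 16 = log_16(6).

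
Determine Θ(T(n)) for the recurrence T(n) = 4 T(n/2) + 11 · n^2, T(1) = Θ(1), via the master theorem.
T(n) = Θ(n^2 log n)

log_2 4 = 2, and f(n) = 11 · n^2 = Θ(n^(log_2 4)). This is Case 2 of the master theorem: T(n) = Θ(f(n) · log n) = Θ(n^2 log n).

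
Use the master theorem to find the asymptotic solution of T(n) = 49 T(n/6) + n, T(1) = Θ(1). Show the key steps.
T(n) = Θ(n^(log_6 49))

Master theorem: compare f(n) = n to n^(log_6 49) where log_6 49 ≈ 2.172. Since 1 < log_6 49, we have f(n) = O(n^(log_6 49 − ε)) for some ε > 0 — Case 1. Hence T(n) = Θ(n^(log_6 49)).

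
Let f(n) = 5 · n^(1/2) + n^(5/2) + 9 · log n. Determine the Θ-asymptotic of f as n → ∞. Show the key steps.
f(n) ∈ Θ(n^(5/2))

Compare the terms by growth order. For large n, n^a · (log n)^b dominates n^a' · (log n)^b' iff a > a', or (a = a' and b > b'). Ranking the 3 terms shows the dominant one is n^(5/2). Hence f(n) ∈ Θ(n^(5/2)).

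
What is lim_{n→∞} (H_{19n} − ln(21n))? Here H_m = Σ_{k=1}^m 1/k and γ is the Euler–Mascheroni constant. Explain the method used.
lim = ln(19/21) + γ

By Euler-Maclaurin, H_m = ln m + γ + O(1/m). So
  H_{19n} − ln(21n) = ln(19n) + γ − ln(21n) + O(1/n)
                       = ln(19/21) + γ + O(1/n).
Hence the limit is ln(19/21) + γ.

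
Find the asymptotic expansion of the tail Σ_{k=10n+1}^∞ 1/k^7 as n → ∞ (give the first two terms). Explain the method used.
Σ_{k>10n} 1/k^7 = 1/(6 · (10n)^6) − 1/(2 · (10n)^7) + O(1/(10n)^8)

Compare to the integral: ∫_{10n}^∞ x^(−7) dx = [−x^(−6)/6]_{10n}^∞ = 1/((7−1)·(10n)^6). The Euler-Maclaurin correction adds −f(10n)/2 = −1/(2·(10n)^7). Euler-Maclaurin then gives
  Σ_{k>10n} 1/k^7 = ∫_{10n}^∞ dx/x^7 − 1/(2·(10n)^7) + O(1/(10n)^8).
(Equivalently this is ζ(7) − Σ_{k≤10n} 1/k^7.)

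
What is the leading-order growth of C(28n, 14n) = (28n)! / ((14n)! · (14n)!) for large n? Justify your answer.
C(28n, 14n) ~ (4)^(14n) · sqrt(1/(π·14n))

Write N = 14n. Apply Stirling to each factorial:
  (2N)! ~ sqrt(2π·2N) · (2N/e)^(2N),
  N! ~ sqrt(2π N) · (N/e)^N,
  (1N)! ~ sqrt(2π·1N) · (1N/e)^(1N).
The exponential factors combine to (2N)^(2N) / (N^N · (1N)^(1N)) = 2^(2N)/1^(1N) = (2^2/1^1)^N = (4)^N.
The square-root prefactors combine to sqrt(2π·2N) / (sqrt(2π N)·sqrt(2π·1N)) = sqrt(2 / (2π·1·N)) = sqrt(1/(π·14n)).
Substituting N = 14n: C(28n, 14n) ~ (4)^(14n) · sqrt(1/(π·14n)).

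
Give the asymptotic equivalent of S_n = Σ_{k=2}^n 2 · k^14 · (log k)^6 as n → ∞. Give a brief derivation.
S_n ~ 2 · n^15 · (log n)^6 / 15

By integral comparison, S_n = ∫_1^n 2 · x^14 · (log x)^6 dx + O(n^14 · (log n)^6). For the integral, the leading term of ∫_1^n x^14 (log x)^6 dx is n^15/15 · (log n)^6 (by repeated integration by parts; each step lowers the log-exponent and produces a relatively O(1/log n) correction). Hence S_n ~ 2 · n^15 · (log n)^6 / 15.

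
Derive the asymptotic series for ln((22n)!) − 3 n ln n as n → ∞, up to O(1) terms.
ln((22n)!) − 3 n ln n = 19 n ln n + 22(ln 22 − 1) n + (1/2) ln(2π·22n) + O(1/n)

Stirling: ln((22n)!) = 22n ln(22n) − 22n + (1/2) ln(2π·22n) + O(1/n).
Expand 22n ln(22n) = 22n (ln n + ln 22) = 22n ln n + 22n ln 22.
Subtract 3n ln n: leading term is (22 − 3) n ln n = 19 n ln n. The next term is 22n ln 22 − 22n = 22(ln 22 − 1) n. Then the (1/2) ln(2π·22n) correction.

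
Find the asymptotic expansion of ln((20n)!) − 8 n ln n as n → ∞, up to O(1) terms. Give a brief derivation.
ln((20n)!) − 8 n ln n = 12 n ln n + 20(ln 20 − 1) n + (1/2) ln(2π·20n) + O(1/n)

Stirling: ln((20n)!) = 20n ln(20n) − 20n + (1/2) ln(2π·20n) + O(1/n).
Expand 20n ln(20n) = 20n (ln n + ln 20) = 20n ln n + 20n ln 20.
Subtract 8n ln n: leading term is (20 − 8) n ln n = 12 n ln n. The next term is 20n ln 20 − 20n = 20(ln 20 − 1) n. Then the (1/2) ln(2π·20n) correction.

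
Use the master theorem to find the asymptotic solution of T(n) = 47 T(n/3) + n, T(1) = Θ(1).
T(n) = Θ(n^(log_3 47))

Master theorem: compare f(n) = n to n^(log_3 47) where log_3 47 ≈ 3.505. Since 1 < log_3 47, we have f(n) = O(n^(log_3 47 − ε)) for some ε > 0 — Case 1. Hence T(n) = Θ(n^(log_3 47)).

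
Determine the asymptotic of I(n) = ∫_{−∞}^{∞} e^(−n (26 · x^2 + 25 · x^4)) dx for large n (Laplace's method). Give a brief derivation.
I(n) ~ sqrt(π/(26n))

φ(x) = 26 · x^2 + 25 · x^4 has its unique global minimum at x* = 0 (since φ'(x) = 52x + 100x^3 = 0 only at x = 0 for real x with both coefficients positive, and φ → ∞ as |x| → ∞). At x* = 0, φ(0) = 0 and φ''(0) = 52. Laplace's method then gives
  I(n) ~ sqrt(2π / (n · φ''(0))) · e^(−n φ(0)) = sqrt(2π / (52n)) = sqrt(π/(26n)).
The 25 · x^4 term contributes only at subleading order (an O(1/n) relative correction).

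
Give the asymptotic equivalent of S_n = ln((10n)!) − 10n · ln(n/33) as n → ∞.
S_n ~ 10n · (ln 330 − 1) + O(ln n)

Stirling: ln((10n)!) = 10n ln(10n) − 10n + O(ln n).
  S_n = 10n ln(10n) − 10n − 10n ln(n/33) + O(ln n)
      = 10n ln(10n) − 10n ln n + 10n ln 33 − 10n + O(ln n)
      = 10n ln 10 + 10n ln 33 − 10n + O(ln n)
      = 10n (ln 330 − 1) + O(ln n).
Numerically ln(330) − 1 ≈ 4.7991.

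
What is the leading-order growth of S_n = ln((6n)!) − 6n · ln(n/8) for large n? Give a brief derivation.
S_n ~ 6n · (ln 48 − 1) + O(ln n)

Stirling: ln((6n)!) = 6n ln(6n) − 6n + O(ln n).
  S_n = 6n ln(6n) − 6n − 6n ln(n/8) + O(ln n)
      = 6n ln(6n) − 6n ln n + 6n ln 8 − 6n + O(ln n)
      = 6n ln 6 + 6n ln 8 − 6n + O(ln n)
      = 6n (ln 48 − 1) + O(ln n).
Numerically ln(48) − 1 ≈ 2.8712.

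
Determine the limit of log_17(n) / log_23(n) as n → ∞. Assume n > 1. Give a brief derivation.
lim = ln(23) / ln(17) = log_17(23)

Change of base: log_17(n) = ln n / ln 17 and log_23(n) = ln n / ln 23. The ratio is (ln n / ln 17) · (ln 23 / ln n) = ln 23 / ln 17, a constant independent of n. So the limit is ln 23 / ln 17 = log_17(23).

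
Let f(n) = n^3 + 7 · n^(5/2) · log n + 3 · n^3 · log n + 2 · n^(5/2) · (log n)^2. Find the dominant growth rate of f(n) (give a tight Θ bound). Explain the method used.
f(n) ∈ Θ(n^3 · log n)

Compare the terms by growth order. For large n, n^a · (log n)^b dominates n^a' · (log n)^b' iff a > a', or (a = a' and b > b'). Ranking the 4 terms shows the dominant one is 3 · n^3 · log n. Hence f(n) ∈ Θ(n^3 · log n).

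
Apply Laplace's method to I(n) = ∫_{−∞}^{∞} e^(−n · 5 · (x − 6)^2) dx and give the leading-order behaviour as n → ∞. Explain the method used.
I(n) = sqrt(π/(5n))

Here φ(x) = 5 · (x − 6)^2 has its unique minimum at x* = 6 with φ(x*) = 0 and φ''(x*) = 10. Laplace's method gives
  I(n) ~ e^(−n φ(x*)) · sqrt(2π / (n · φ''(x*))) = sqrt(2π / (10n)) = sqrt(π/(5n)).
This is exact: substituting u = (x − 6)·sqrt(5n) gives I(n) = (1/sqrt(5n)) ∫_{−∞}^{∞} e^(−u^2) du = sqrt(π/(5n)).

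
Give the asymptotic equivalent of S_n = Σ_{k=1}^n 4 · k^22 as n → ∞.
S_n ~ 4 · n^23 / 23

By integral comparison (Euler-Maclaurin), Σ_{k=1}^n 4 · k^22 = 4 · ∫_0^n x^22 dx + O(n^22) = 4 · n^23/23 + O(n^22). (Equivalently, Faulhaber's formula gives the same leading term.)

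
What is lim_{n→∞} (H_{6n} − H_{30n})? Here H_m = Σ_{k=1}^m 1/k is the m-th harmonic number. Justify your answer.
lim = ln(6/30) = −ln 5

Euler-Maclaurin gives H_m = ln m + γ + 1/(2m) + O(1/m^2). The γ and O(1/m) terms cancel in the difference:
  H_{6n} − H_{30n} = ln(6n) − ln(30n) + O(1/n) = ln(6/30) + O(1/n).
Hence the limit is ln(6/30) = −ln 5.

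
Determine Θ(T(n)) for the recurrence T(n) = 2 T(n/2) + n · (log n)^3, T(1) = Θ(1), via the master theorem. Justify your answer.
T(n) = Θ(n · (log n)^4)

Here log_2 2 = 1 and f(n) = n · (log n)^3 = Θ(n^(log_2 2) · (log n)^3). This is the extended Case 2 of the master theorem (f matches the critical exponent up to log factors), giving T(n) = Θ(n^(log_2 2) · (log n)^(3+1)) = Θ(n · (log n)^4).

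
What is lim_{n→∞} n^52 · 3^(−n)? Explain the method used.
lim = 0

Exponentials with base > 1 dominate every fixed polynomial: for any fixed c, n^c / 3^n → 0 as n → ∞ (e.g. by the ratio test, or by writing 3^n = e^(n ln 3) and noting e^(n ln 3) / n^c → ∞). Hence n^52 · 3^(−n) = n^52 / 3^n → 0.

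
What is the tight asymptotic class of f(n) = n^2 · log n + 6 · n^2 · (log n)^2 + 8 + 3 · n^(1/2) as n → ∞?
f(n) ∈ Θ(n^2 · (log n)^2)

Compare the terms by growth order. For large n, n^a · (log n)^b dominates n^a' · (log n)^b' iff a > a', or (a = a' and b > b'). Ranking the 4 terms shows the dominant one is 6 · n^2 · (log n)^2. Hence f(n) ∈ Θ(n^2 · (log n)^2).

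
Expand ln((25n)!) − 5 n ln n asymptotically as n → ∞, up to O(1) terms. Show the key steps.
ln((25n)!) − 5 n ln n = 20 n ln n + 25(ln 25 − 1) n + (1/2) ln(2π·25n) + O(1/n)

Stirling: ln((25n)!) = 25n ln(25n) − 25n + (1/2) ln(2π·25n) + O(1/n).
Expand 25n ln(25n) = 25n (ln n + ln 25) = 25n ln n + 25n ln 25.
Subtract 5n ln n: leading term is (25 − 5) n ln n = 20 n ln n. The next term is 25n ln 25 − 25n = 25(ln 25 − 1) n. Then the (1/2) ln(2π·25n) correction.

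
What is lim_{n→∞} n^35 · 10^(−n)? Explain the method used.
lim = 0

Exponentials with base > 1 dominate every fixed polynomial: for any fixed c, n^c / 10^n → 0 as n → ∞ (e.g. by the ratio test, or by writing 10^n = e^(n ln 10) and noting e^(n ln 10) / n^c → ∞). Hence n^35 · 10^(−n) = n^35 / 10^n → 0.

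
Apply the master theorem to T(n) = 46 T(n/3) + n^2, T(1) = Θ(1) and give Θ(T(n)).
T(n) = Θ(n^(log_3 46))

Master theorem: compare f(n) = n^2 to n^(log_3 46) where log_3 46 ≈ 3.485. Since 2 < log_3 46, we have f(n) = O(n^(log_3 46 − ε)) for some ε > 0 — Case 1. Hence T(n) = Θ(n^(log_3 46)).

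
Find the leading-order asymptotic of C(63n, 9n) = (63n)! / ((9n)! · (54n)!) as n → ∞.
C(63n, 9n) ~ (823543/46656)^(9n) · sqrt(7/(12π·9n))

Write N = 9n. Apply Stirling to each factorial:
  (7N)! ~ sqrt(2π·7N) · (7N/e)^(7N),
  N! ~ sqrt(2π N) · (N/e)^N,
  (6N)! ~ sqrt(2π·6N) · (6N/e)^(6N).
The exponential factors combine to (7N)^(7N) / (N^N · (6N)^(6N)) = 7^(7N)/6^(6N) = (7^7/6^6)^N = (823543/46656)^N.
The square-root prefactors combine to sqrt(2π·7N) / (sqrt(2π N)·sqrt(2π·6N)) = sqrt(7 / (2π·6·N)) = sqrt(7/(12π·9n)).
Substituting N = 9n: C(63n, 9n) ~ (823543/46656)^(9n) · sqrt(7/(12π·9n)).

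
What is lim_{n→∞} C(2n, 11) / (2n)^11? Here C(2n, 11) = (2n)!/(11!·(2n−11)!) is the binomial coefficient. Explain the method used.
lim = 1/11! = 1/39916800

With N = 2n → ∞: C(N, 11) / N^11 = [N(N−1)…(N−10)] / (11! · N^11) = (1/11!) · 1 · (1 − 1/(2n)) · … · (1 − 10/(2n)). Each factor → 1 as N → ∞, so the limit is 1/11! = 1/39916800.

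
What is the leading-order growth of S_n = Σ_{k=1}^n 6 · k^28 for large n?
S_n ~ 6 · n^29 / 29

By integral comparison (Euler-Maclaurin), Σ_{k=1}^n 6 · k^28 = 6 · ∫_0^n x^28 dx + O(n^28) = 6 · n^29/29 + O(n^28). (Equivalently, Faulhaber's formula gives the same leading term.)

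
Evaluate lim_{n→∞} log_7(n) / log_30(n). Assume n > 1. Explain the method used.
lim = ln(30) / ln(7) = log_7(30)

Change of base: log_7(n) = ln n / ln 7 and log_30(n) = ln n / ln 30. The ratio is (ln n / ln 7) · (ln 30 / ln n) = ln 30 / ln 7, a constant independent of n. So the limit is ln 30 / ln 7 = log_7(30).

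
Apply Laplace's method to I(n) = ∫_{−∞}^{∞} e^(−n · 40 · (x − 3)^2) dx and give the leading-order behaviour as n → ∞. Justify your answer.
I(n) = sqrt(π/(40n))

Here φ(x) = 40 · (x − 3)^2 has its unique minimum at x* = 3 with φ(x*) = 0 and φ''(x*) = 80. Laplace's method gives
  I(n) ~ e^(−n φ(x*)) · sqrt(2π / (n · φ''(x*))) = sqrt(2π / (80n)) = sqrt(π/(40n)).
This is exact: substituting u = (x − 3)·sqrt(40n) gives I(n) = (1/sqrt(40n)) ∫_{−∞}^{∞} e^(−u^2) du = sqrt(π/(40n)).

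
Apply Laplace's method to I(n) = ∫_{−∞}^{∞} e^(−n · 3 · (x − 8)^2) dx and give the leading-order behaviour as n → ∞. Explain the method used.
I(n) = sqrt(π/(3n))

Here φ(x) = 3 · (x − 8)^2 has its unique minimum at x* = 8 with φ(x*) = 0 and φ''(x*) = 6. Laplace's method gives
  I(n) ~ e^(−n φ(x*)) · sqrt(2π / (n · φ''(x*))) = sqrt(2π / (6n)) = sqrt(π/(3n)).
This is exact: substituting u = (x − 8)·sqrt(3n) gives I(n) = (1/sqrt(3n)) ∫_{−∞}^{∞} e^(−u^2) du = sqrt(π/(3n)).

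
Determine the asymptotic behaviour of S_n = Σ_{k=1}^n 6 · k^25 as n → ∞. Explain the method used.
S_n ~ 3 · n^26 / 13

By integral comparison (Euler-Maclaurin), Σ_{k=1}^n 6 · k^25 = 6 · ∫_0^n x^25 dx + O(n^25) = 6 · n^26/26 = 3 · n^26 / 13 + O(n^25). (Equivalently, Faulhaber's formula gives the same leading term.)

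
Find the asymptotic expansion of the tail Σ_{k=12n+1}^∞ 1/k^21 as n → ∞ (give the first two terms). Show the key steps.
Σ_{k>12n} 1/k^21 = 1/(20 · (12n)^20) − 1/(2 · (12n)^21) + O(1/(12n)^22)

Compare to the integral: ∫_{12n}^∞ x^(−21) dx = [−x^(−20)/20]_{12n}^∞ = 1/((21−1)·(12n)^20). The Euler-Maclaurin correction adds −f(12n)/2 = −1/(2·(12n)^21). Euler-Maclaurin then gives
  Σ_{k>12n} 1/k^21 = ∫_{12n}^∞ dx/x^21 − 1/(2·(12n)^21) + O(1/(12n)^22).
(Equivalently this is ζ(21) − Σ_{k≤12n} 1/k^21.)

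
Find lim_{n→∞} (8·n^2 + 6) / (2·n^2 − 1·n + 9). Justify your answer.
lim = 8/2 = 4

For large n the leading n^2 terms dominate both numerator and denominator. Dividing top and bottom by n^2, every other term tends to 0, leaving 8/2 = 4.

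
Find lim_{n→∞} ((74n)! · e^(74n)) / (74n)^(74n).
lim = ∞

Stirling: (74n)! ~ sqrt(2π·74n) · (74n/e)^(74n). Hence
  (74n)! · e^(74n) / (74n)^(74n) ~ sqrt(2π·74n) = sqrt(2π·74) · sqrt(n) → ∞.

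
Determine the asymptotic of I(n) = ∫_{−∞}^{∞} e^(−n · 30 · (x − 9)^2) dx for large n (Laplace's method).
I(n) = sqrt(π/(30n))

Here φ(x) = 30 · (x − 9)^2 has its unique minimum at x* = 9 with φ(x*) = 0 and φ''(x*) = 60. Laplace's method gives
  I(n) ~ e^(−n φ(x*)) · sqrt(2π / (n · φ''(x*))) = sqrt(2π / (60n)) = sqrt(π/(30n)).
This is exact: substituting u = (x − 9)·sqrt(30n) gives I(n) = (1/sqrt(30n)) ∫_{−∞}^{∞} e^(−u^2) du = sqrt(π/(30n)).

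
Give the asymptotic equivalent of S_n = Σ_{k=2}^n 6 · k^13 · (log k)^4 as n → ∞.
S_n ~ 3 · n^14 · (log n)^4 / 7

By integral comparison, S_n = ∫_1^n 6 · x^13 · (log x)^4 dx + O(n^13 · (log n)^4). For the integral, the leading term of ∫_1^n x^13 (log x)^4 dx is n^14/14 · (log n)^4 (by repeated integration by parts; each step lowers the log-exponent and produces a relatively O(1/log n) correction). Hence S_n ~ 3 · n^14 · (log n)^4 / 7.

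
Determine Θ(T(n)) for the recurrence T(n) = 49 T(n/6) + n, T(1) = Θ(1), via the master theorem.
T(n) = Θ(n^(log_6 49))

Master theorem: compare f(n) = n to n^(log_6 49) where log_6 49 ≈ 2.172. Since 1 < log_6 49, we have f(n) = O(n^(log_6 49 − ε)) for some ε > 0 — Case 1. Hence T(n) = Θ(n^(log_6 49)).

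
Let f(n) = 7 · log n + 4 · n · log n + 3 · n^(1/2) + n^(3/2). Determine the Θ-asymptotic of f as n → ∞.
f(n) ∈ Θ(n^(3/2))

Compare the terms by growth order. For large n, n^a · (log n)^b dominates n^a' · (log n)^b' iff a > a', or (a = a' and b > b'). Ranking the 4 terms shows the dominant one is n^(3/2). Hence f(n) ∈ Θ(n^(3/2)).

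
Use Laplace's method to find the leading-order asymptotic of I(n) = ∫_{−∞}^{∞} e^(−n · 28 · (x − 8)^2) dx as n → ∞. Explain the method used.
I(n) = sqrt(π/(28n))

Here φ(x) = 28 · (x − 8)^2 has its unique minimum at x* = 8 with φ(x*) = 0 and φ''(x*) = 56. Laplace's method gives
  I(n) ~ e^(−n φ(x*)) · sqrt(2π / (n · φ''(x*))) = sqrt(2π / (56n)) = sqrt(π/(28n)).
This is exact: substituting u = (x − 8)·sqrt(28n) gives I(n) = (1/sqrt(28n)) ∫_{−∞}^{∞} e^(−u^2) du = sqrt(π/(28n)).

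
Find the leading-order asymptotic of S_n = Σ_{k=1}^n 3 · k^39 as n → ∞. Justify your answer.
S_n ~ 3 · n^40 / 40

By integral comparison (Euler-Maclaurin), Σ_{k=1}^n 3 · k^39 = 3 · ∫_0^n x^39 dx + O(n^39) = 3 · n^40/40 + O(n^39). (Equivalently, Faulhaber's formula gives the same leading term.)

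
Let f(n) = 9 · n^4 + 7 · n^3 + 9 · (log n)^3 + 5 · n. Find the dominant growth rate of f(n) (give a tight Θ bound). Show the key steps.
f(n) ∈ Θ(n^4)

Compare the terms by growth order. For large n, n^a · (log n)^b dominates n^a' · (log n)^b' iff a > a', or (a = a' and b > b'). Ranking the 4 terms shows the dominant one is 9 · n^4. Hence f(n) ∈ Θ(n^4).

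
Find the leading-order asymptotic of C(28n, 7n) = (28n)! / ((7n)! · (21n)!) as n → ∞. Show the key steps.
C(28n, 7n) ~ (256/27)^(7n) · sqrt(2/(3π·7n))

Write N = 7n. Apply Stirling to each factorial:
  (4N)! ~ sqrt(2π·4N) · (4N/e)^(4N),
  N! ~ sqrt(2π N) · (N/e)^N,
  (3N)! ~ sqrt(2π·3N) · (3N/e)^(3N).
The exponential factors combine to (4N)^(4N) / (N^N · (3N)^(3N)) = 4^(4N)/3^(3N) = (4^4/3^3)^N = (256/27)^N.
The square-root prefactors combine to sqrt(2π·4N) / (sqrt(2π N)·sqrt(2π·3N)) = sqrt(4 / (2π·3·N)) = sqrt(2/(3π·7n)).
Substituting N = 7n: C(28n, 7n) ~ (256/27)^(7n) · sqrt(2/(3π·7n)).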